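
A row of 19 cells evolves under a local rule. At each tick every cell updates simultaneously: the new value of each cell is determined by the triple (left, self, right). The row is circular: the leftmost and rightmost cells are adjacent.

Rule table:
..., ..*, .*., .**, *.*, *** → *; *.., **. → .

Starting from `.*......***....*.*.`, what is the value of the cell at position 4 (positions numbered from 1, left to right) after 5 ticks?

*

**.*******..******.
*.*******..******.*
.*******..******.**
*******..******.**.
******..******.**.*
position 4 holds *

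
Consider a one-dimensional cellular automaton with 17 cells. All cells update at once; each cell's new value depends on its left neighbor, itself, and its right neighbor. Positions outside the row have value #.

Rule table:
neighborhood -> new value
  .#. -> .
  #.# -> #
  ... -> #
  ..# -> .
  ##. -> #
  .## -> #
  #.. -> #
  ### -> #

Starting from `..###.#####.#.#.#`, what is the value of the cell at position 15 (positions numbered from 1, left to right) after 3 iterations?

#

#.##########.#.##
#############.###
#################
position 15 holds #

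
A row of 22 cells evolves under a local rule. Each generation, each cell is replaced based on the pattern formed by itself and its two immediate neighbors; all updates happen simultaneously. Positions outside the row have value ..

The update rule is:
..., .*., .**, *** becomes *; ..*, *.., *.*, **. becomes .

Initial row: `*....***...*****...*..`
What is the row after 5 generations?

*.**.**..*.****..*.*.*
*.*..*...*.***...*.*.*
*.*..*.*.*.**..*.*.*.*
*.*..*.*.*.*...*.*.*.*
*.*..*.*.*.*.*.*.*.*.*

*.*..*.*.*.*.*.*.*.*.*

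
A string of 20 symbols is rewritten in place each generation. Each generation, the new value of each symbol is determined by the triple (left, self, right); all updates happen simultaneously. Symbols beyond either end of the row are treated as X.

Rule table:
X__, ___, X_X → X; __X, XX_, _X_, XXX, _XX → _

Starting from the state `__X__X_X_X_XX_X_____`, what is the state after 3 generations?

X_X__X__X_X_X__XXX__

generation 1: X__X__X_X_X__X_XXXX_
generation 2: _X__X__X_X_X__X____X
generation 3: X_X__X__X_X_X__XXX__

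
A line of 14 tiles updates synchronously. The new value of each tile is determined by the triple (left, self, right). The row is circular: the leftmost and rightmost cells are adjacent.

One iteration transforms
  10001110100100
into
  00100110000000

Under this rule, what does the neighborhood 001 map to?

At position 3 the neighborhood is 001; the next row has 0 there.

0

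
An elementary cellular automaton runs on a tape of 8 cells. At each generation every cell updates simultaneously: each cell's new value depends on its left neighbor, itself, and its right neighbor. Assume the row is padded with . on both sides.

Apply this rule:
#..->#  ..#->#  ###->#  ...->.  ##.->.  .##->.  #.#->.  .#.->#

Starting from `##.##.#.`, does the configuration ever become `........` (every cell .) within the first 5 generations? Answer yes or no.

no

......##
.....#..
....###.
...#.#.#
..##.#.#
generation 5 is ..##.#.#, still not uniform .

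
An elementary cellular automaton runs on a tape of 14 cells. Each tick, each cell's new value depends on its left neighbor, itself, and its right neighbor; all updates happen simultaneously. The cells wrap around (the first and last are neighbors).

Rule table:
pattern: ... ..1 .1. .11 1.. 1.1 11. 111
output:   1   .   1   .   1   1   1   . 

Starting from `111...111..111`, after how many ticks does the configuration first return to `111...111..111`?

14

..111...11....
1...111..11111
111...11......
..111..111111.
1...11......11
111..111111...
..11......111.
1..111111...11
11......111...
.111111...111.
......111...11
11111...111..1
....111...11..
111...111..111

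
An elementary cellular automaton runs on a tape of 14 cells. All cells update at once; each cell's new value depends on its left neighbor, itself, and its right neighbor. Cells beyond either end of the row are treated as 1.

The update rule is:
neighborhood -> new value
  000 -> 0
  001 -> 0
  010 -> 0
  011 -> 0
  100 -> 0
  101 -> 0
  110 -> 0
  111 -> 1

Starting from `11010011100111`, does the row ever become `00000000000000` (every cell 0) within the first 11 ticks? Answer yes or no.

yes

10000001000011
00000000000001
00000000000000
all cells are 0 at tick 3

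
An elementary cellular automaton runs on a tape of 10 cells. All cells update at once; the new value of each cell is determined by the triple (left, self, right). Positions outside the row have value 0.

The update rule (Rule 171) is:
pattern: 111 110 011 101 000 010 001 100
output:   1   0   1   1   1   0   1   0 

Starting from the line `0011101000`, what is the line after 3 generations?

1101001100

1111010011
1110100110
1101001100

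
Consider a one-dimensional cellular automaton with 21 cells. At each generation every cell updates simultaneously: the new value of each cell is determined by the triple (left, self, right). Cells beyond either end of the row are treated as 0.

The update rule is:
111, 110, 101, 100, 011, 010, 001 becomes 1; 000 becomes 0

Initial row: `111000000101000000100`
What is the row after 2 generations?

111100001111100001110
111110011111110011111

111110011111110011111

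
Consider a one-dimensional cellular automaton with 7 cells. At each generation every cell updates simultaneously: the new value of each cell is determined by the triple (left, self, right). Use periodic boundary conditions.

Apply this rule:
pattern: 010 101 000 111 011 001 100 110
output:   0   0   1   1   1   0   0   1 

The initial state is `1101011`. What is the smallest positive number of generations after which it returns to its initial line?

generation 1: 1100011
generation 2: 1101011

2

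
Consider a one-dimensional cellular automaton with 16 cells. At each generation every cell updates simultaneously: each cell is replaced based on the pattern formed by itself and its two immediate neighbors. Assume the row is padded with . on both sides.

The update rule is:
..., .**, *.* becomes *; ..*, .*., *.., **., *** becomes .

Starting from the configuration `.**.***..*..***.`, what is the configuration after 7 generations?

.*.**.......*...
..**..*****...**
*.*...*.....*.*.
.*..*...***..*..
......*.*......*
*****..*..****..
*.........*....*

*.........*....*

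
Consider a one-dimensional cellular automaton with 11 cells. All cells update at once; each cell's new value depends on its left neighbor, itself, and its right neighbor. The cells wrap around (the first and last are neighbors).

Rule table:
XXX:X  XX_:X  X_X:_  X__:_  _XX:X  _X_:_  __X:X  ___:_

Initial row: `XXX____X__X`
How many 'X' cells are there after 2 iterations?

XXX___X__XX
XXX__X__XXX
count of X: 7

7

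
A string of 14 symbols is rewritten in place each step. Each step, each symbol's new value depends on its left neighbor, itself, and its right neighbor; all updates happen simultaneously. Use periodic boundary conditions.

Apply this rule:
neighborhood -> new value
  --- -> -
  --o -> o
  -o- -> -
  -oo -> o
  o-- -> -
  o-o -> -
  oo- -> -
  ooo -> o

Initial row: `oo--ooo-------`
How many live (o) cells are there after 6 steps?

5

o--ooo-------o
--ooo-------oo
-ooo-------oo-
ooo-------oo--
oo-------oo--o
o-------oo--oo
count of o: 5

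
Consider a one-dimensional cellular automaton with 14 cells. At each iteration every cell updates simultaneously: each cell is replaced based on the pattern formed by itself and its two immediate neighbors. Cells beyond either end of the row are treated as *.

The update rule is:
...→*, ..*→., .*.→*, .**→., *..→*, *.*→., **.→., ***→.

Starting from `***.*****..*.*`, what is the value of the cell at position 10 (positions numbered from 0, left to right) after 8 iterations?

*

.........*.*..
********.*.**.
.........*....
********.****.
..............
*************.
..............  (repeats iteration 5; period 2)
iteration 8: *************.
position 10 holds *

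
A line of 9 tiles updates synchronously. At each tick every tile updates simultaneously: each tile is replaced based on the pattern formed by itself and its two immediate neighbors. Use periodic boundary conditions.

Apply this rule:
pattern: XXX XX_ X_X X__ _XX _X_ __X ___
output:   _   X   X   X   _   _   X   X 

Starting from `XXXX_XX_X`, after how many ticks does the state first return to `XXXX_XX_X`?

18

tick 1: ___XX_XX_
tick 2: XXX_XX_XX
tick 3: __XX_XX__
tick 4: XX_XX_XXX
tick 5: _XX_XX___
tick 6: X_XX_XXXX
tick 7: XX_XX____
tick 8: _XX_XXXXX
tick 9: X_XX____X
tick 10: XX_XXXXX_
tick 11: _XX____XX
tick 12: X_XXXXX_X
tick 13: XX____XX_
tick 14: _XXXXX_XX
tick 15: X____XX_X
tick 16: XXXXX_XX_
tick 17: ____XX_XX
tick 18: XXXX_XX_X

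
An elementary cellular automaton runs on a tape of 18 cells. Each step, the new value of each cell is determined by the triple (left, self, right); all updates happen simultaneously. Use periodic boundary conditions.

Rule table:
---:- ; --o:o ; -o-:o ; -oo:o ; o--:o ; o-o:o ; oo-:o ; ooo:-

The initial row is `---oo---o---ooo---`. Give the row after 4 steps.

--oooo-ooo-oo-oo--
-oo--ooo-oooooooo-
oooooo-ooo------oo
-----ooo-oo----oo-

-----ooo-oo----oo-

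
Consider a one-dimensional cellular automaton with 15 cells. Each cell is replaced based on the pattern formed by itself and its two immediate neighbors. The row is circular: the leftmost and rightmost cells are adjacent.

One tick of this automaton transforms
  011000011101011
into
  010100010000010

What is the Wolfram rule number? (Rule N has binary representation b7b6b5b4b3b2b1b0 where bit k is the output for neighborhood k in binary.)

position 8: 111 → 0  (bit 7 = 0)
position 2: 110 → 0  (bit 6 = 0)
position 0: 101 → 0  (bit 5 = 0)
position 3: 100 → 1  (bit 4 = 1)
position 1: 011 → 1  (bit 3 = 1)
position 11: 010 → 0  (bit 2 = 0)
position 6: 001 → 0  (bit 1 = 0)
position 4: 000 → 0  (bit 0 = 0)
bits b7..b0 = 00011000 = 24

24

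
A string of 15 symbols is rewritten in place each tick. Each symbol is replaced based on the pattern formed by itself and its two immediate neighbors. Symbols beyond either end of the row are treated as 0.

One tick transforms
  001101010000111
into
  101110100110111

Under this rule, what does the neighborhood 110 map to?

1

At position 3 the neighborhood is 110; the next row has 1 there.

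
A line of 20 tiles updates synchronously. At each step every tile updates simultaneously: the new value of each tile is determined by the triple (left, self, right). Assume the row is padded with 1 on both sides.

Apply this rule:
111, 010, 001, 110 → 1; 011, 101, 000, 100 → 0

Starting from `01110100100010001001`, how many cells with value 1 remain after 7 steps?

10

00110101100110011010
01010100101010101010
01010101101010101010
01010100101010101010  (repeats step 2; period 2)
step 7: 01010101101010101010
count of 1: 10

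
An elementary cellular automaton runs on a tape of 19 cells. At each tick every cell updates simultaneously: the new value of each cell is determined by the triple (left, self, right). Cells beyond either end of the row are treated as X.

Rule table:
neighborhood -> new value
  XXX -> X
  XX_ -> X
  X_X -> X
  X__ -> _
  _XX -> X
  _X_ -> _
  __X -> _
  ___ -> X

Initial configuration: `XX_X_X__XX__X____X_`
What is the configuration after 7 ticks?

XXXXXXXXXXXXXXXX__X

tick 1: XXX_X___XX____XX__X
tick 2: XXXX__X_XX_XX_XX__X
tick 3: XXXX___XXXXXXXXX__X
tick 4: XXXX_X_XXXXXXXXX__X
tick 5: XXXXX_XXXXXXXXXX__X
tick 6: XXXXXXXXXXXXXXXX__X
tick 7: XXXXXXXXXXXXXXXX__X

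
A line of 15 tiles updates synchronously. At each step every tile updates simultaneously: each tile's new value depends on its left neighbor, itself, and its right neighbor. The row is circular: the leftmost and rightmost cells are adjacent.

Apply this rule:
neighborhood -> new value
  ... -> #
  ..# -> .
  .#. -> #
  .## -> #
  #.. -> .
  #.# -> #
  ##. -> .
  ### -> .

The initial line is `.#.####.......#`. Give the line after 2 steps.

.....##.#....##

####....#####.#
.....##.#....##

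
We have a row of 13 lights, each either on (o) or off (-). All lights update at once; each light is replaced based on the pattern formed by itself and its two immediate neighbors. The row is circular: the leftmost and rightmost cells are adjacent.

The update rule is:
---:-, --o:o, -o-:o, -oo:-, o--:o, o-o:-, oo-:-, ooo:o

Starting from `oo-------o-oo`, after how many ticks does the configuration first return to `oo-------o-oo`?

21

o-o-----oo--o
--oo---o--oo-
-o--o-oooo--o
-oooo--oo-ooo
--oo-oo----o-
-o-----o--ooo
-oo---oooo-o-
o--o-o-oo--oo
-ooo-o---oo-o
--o--oo-o---o
ooooo---oo-oo
oooo-o-o----o
ooo--o-oo--o-
-o-ooo---ooo-
oo--o-o-o-o-o
o-ooo-o-o-o--
o--o--o-o-ooo
-oooooo-o--oo
--oooo--ooo--
-o-oo-oo-o-o-
oo-------o-oo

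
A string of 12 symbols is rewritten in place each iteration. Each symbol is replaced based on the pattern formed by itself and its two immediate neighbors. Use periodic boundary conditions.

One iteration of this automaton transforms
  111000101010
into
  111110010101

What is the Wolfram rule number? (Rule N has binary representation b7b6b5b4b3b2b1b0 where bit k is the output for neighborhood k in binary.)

position 1: 111 → 1  (bit 7 = 1)
position 2: 110 → 1  (bit 6 = 1)
position 7: 101 → 1  (bit 5 = 1)
position 3: 100 → 1  (bit 4 = 1)
position 0: 011 → 1  (bit 3 = 1)
position 6: 010 → 0  (bit 2 = 0)
position 5: 001 → 0  (bit 1 = 0)
position 4: 000 → 1  (bit 0 = 1)
bits b7..b0 = 11111001 = 249

249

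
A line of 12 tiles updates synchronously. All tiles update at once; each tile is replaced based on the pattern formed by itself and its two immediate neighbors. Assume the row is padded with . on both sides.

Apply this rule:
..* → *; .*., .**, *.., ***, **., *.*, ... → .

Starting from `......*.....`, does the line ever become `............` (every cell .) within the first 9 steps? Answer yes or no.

step 1: .....*......
step 2: ....*.......
step 3: ...*........
step 4: ..*.........
step 5: .*..........
step 6: *...........
step 7: ............
all cells are . at step 7

yes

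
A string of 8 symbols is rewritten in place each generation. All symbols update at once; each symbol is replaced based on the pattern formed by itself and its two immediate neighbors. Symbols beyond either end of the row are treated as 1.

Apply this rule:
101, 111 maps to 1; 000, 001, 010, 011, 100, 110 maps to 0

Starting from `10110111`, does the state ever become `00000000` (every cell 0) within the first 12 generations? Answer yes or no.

01001011
10000101
00000010
00000001
00000000
all cells are 0 at generation 5

yes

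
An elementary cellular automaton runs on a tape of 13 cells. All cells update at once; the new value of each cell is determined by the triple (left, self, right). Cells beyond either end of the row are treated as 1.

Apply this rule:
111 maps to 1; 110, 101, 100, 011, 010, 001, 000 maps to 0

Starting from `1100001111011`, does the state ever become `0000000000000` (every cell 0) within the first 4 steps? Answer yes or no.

1000000110001
0000000000000
all cells are 0 at step 2

yes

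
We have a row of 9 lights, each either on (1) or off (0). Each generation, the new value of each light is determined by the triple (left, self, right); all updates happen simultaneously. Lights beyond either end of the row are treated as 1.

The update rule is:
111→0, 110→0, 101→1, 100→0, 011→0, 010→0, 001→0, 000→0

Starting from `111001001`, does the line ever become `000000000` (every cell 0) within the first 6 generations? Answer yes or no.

yes

000000000
all cells are 0 at generation 1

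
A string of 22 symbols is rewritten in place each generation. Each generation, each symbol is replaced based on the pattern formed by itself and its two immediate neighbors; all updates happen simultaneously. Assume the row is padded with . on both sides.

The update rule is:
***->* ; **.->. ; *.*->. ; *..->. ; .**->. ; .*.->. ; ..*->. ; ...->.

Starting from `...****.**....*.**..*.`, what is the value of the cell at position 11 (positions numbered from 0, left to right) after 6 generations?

....**................
......................
......................  (fixed point — unchanged through generation 6)
position 11 holds .

.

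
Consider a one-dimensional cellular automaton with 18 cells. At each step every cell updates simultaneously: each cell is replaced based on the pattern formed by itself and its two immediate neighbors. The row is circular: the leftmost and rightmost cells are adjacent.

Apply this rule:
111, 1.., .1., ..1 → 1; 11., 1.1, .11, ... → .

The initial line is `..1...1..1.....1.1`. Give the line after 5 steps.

1111.111111...11.1
111...1111.1.1....
.1.1.1.11..1.11..1
.1.1.1...111...111
.1.1.11.1.1.1.1.1.

.1.1.11.1.1.1.1.1.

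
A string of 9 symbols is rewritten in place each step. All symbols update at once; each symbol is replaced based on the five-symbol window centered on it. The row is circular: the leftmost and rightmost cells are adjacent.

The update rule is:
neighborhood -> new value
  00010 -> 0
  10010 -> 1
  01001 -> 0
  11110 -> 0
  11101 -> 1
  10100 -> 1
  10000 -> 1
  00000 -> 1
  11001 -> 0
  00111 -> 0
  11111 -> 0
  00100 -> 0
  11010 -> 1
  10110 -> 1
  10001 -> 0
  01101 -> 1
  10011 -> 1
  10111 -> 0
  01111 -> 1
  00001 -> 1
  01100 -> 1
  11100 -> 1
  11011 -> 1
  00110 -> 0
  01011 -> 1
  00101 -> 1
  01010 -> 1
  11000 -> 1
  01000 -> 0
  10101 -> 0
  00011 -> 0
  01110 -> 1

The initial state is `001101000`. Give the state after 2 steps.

101011101

100111011
101011101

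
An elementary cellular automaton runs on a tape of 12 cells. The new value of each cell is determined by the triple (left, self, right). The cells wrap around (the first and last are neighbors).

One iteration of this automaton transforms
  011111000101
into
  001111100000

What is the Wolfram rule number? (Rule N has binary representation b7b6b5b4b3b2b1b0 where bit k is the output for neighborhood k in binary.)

position 2: 111 → 1  (bit 7 = 1)
position 5: 110 → 1  (bit 6 = 1)
position 0: 101 → 0  (bit 5 = 0)
position 6: 100 → 1  (bit 4 = 1)
position 1: 011 → 0  (bit 3 = 0)
position 9: 010 → 0  (bit 2 = 0)
position 8: 001 → 0  (bit 1 = 0)
position 7: 000 → 0  (bit 0 = 0)
bits b7..b0 = 11010000 = 208

208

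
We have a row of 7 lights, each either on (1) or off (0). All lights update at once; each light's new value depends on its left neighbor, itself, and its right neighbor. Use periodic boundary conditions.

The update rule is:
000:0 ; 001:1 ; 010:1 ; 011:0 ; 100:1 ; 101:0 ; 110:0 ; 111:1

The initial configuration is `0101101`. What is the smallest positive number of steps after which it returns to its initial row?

step 1: 0100001
step 2: 0110011
step 3: 0001100
step 4: 0010010
step 5: 0111111
step 6: 0011110
step 7: 0101101

7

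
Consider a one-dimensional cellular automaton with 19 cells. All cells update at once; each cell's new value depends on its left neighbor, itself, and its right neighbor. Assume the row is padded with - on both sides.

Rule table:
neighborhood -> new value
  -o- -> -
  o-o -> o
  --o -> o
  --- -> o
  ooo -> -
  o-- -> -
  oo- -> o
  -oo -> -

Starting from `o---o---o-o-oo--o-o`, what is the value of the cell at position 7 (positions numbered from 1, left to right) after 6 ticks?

-

--oo--oo-o-o-o-o-o-
oo-o-o-oo-o-o-o-o--
-oo-o-o-oo-o-o-o--o
o-oo-o-o-oo-o-o--o-
-o-oo-o-o-oo-o--o--
o-o-oo-o-o-oo--o--o
position 7 holds -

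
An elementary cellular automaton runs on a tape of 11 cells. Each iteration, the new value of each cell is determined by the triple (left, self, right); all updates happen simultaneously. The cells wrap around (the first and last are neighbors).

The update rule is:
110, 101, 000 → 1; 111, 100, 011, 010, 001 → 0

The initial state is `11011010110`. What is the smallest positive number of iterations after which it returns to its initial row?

iteration 1: 01101101011
iteration 2: 10110110101
iteration 3: 11011011010
iteration 4: 01101101101
iteration 5: 10110110110
iteration 6: 01011011011
iteration 7: 10101101101
iteration 8: 11010110110
iteration 9: 01101011011
iteration 10: 10110101101
iteration 11: 11011010110

11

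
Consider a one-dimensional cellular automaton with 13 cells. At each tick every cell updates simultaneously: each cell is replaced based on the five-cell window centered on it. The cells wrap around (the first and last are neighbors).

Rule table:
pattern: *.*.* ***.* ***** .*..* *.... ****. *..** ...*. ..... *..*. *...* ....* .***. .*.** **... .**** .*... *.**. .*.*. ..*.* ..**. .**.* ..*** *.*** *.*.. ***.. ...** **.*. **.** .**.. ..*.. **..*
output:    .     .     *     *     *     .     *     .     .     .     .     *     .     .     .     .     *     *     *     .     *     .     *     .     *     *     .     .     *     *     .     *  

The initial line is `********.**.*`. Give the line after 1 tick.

.*****..**.*.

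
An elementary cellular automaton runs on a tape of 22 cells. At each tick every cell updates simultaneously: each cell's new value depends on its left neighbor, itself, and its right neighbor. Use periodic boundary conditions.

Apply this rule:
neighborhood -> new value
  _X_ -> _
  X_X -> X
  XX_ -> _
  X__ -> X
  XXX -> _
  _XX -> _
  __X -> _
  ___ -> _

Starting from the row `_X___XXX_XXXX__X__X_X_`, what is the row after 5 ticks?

__X_____X____X__X__X_X
X__X_____X____X__X__X_
_X__X_____X____X__X__X
X_X__X_____X____X__X__
_X_X__X_____X____X__X_

_X_X__X_____X____X__X_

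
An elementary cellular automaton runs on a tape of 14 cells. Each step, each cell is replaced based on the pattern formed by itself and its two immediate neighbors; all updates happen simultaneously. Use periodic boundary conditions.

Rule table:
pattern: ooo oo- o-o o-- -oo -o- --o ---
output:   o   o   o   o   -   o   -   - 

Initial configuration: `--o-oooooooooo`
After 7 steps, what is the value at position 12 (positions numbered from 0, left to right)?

o

step 1: o-oo-ooooooooo
step 2: oo-oo-oooooooo
step 3: ooo-oo-ooooooo
step 4: oooo-oo-oooooo
step 5: ooooo-oo-ooooo
step 6: oooooo-oo-oooo
step 7: ooooooo-oo-ooo
position 12 holds o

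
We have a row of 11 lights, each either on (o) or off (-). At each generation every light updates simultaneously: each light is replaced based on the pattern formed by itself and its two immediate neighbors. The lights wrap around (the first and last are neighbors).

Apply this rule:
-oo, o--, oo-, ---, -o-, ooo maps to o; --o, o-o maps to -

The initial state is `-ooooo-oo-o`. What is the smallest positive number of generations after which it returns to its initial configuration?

1

-ooooo-oo-o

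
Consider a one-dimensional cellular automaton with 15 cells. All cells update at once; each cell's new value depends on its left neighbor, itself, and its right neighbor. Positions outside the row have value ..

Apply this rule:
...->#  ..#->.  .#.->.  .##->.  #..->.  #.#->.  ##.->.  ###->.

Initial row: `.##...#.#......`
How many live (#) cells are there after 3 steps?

....#.....#####
###...###......
....#.....#####
count of #: 6

6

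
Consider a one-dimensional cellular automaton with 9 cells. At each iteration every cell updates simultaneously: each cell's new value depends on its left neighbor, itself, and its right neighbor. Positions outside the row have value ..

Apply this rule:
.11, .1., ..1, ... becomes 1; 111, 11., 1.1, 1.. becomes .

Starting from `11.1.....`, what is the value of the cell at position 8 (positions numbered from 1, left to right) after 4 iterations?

1

1..1.1111
1.11.1...
1.1..1.11
1.1.11.1.
position 8 holds 1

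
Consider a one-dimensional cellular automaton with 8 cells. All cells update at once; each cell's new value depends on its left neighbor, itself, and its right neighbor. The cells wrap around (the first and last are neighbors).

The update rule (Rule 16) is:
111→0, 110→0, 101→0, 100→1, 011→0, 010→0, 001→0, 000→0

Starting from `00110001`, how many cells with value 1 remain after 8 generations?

generation 1: 10001000
generation 2: 01000100
generation 3: 00100010
generation 4: 00010001
generation 5: 10001000  (repeats generation 1; period 4)
generation 8: 00010001
count of 1: 2

2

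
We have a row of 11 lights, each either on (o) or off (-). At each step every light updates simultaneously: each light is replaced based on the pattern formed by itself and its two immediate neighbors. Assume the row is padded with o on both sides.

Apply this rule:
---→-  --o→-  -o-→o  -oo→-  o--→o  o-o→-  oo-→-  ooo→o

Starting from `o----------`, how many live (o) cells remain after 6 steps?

-o---------
-oo--------
---o-------
o--oo------
-o---o-----
-oo--oo----
count of o: 4

4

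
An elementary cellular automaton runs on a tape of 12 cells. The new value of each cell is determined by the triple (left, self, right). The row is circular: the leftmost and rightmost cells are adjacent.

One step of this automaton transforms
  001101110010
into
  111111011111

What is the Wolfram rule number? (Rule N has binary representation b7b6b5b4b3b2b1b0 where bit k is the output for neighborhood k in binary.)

127

position 6: 111 → 0  (bit 7 = 0)
position 3: 110 → 1  (bit 6 = 1)
position 4: 101 → 1  (bit 5 = 1)
position 8: 100 → 1  (bit 4 = 1)
position 2: 011 → 1  (bit 3 = 1)
position 10: 010 → 1  (bit 2 = 1)
position 1: 001 → 1  (bit 1 = 1)
position 0: 000 → 1  (bit 0 = 1)
bits b7..b0 = 01111111 = 127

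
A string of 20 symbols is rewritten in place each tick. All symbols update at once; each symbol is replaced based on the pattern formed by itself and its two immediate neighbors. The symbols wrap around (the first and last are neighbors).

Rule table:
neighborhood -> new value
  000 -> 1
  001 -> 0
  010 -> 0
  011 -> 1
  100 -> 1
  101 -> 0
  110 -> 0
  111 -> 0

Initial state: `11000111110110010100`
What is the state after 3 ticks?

10011010001110100111

tick 1: 10110100000101000010
tick 2: 00100011110000111000
tick 3: 10011010001110100111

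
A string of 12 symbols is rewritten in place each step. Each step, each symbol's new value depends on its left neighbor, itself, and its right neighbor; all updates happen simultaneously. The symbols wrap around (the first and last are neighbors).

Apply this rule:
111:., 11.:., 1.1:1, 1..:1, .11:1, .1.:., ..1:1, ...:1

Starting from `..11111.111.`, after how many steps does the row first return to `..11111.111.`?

111....11..1
...11111.111
1111....11..
1...11111.11
.1111....11.
11...11111.1
..1111....11
111...11111.
1..1111....1
.111...11111
11..1111....
1.111...1111
.11..1111...
11.111...111
..11..1111..
111.111...11
...11..1111.
1111.111...1
....11..1111
11111.111...
1....11..111
.11111.111..
11....11..11
..11111.111.

24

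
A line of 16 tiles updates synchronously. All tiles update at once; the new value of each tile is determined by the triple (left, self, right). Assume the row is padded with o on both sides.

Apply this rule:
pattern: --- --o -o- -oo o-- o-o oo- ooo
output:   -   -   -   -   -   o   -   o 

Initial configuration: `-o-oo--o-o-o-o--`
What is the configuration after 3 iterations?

o-o-----o-o-o---
-o-------o-o----
o---------o-----

o---------o-----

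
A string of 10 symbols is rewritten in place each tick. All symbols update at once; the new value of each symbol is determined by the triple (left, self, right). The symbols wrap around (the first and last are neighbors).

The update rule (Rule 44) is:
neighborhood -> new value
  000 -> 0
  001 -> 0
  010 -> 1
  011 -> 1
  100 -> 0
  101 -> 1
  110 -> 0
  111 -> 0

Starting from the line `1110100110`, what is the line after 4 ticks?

tick 1: 1001100101
tick 2: 0001000111
tick 3: 0001000100
tick 4: 0001000100

0001000100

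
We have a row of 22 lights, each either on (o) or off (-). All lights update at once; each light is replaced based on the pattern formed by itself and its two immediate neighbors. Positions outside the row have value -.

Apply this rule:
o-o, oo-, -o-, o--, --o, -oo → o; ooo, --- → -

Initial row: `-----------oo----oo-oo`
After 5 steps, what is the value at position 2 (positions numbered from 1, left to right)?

-

----------oooo--oooooo
---------oo--oooo----o
--------oooooo--oo--oo
-------oo----ooooooooo
------oooo--oo-------o
position 2 holds -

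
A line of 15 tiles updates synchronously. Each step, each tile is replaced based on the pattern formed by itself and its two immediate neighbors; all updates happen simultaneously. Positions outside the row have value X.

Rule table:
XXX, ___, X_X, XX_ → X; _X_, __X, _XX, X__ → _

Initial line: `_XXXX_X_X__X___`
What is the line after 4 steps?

XXXX_XX_X__X_X_

X_XXXX_X_____X_
XX_XXXX__XXX__X
XXX_XXX___XX___
XXXX_XX_X__X_X_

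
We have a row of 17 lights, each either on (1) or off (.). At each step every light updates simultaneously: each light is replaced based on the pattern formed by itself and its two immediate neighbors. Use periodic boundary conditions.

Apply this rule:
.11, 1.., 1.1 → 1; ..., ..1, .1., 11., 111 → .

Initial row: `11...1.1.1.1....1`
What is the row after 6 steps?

1...1..1...1.1.1.

..1...1.1.1.1...1
1..1...1.1.1.1...
.1..1...1.1.1.1..
..1..1...1.1.1.1.
...1..1...1.1.1.1
1...1..1...1.1.1.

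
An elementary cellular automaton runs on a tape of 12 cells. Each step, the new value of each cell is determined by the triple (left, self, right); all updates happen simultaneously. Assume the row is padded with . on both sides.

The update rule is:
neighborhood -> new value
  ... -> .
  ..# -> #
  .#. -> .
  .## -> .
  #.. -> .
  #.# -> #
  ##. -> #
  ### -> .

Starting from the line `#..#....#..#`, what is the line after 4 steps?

....#..#....

step 1: ..#....#..#.
step 2: .#....#..#..
step 3: #....#..#...
step 4: ....#..#....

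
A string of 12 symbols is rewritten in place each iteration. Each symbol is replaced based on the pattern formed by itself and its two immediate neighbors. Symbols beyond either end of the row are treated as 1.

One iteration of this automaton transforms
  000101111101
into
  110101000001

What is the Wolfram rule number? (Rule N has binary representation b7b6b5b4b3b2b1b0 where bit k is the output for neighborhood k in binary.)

position 6: 111 → 0  (bit 7 = 0)
position 9: 110 → 0  (bit 6 = 0)
position 4: 101 → 0  (bit 5 = 0)
position 0: 100 → 1  (bit 4 = 1)
position 5: 011 → 1  (bit 3 = 1)
position 3: 010 → 1  (bit 2 = 1)
position 2: 001 → 0  (bit 1 = 0)
position 1: 000 → 1  (bit 0 = 1)
bits b7..b0 = 00011101 = 29

29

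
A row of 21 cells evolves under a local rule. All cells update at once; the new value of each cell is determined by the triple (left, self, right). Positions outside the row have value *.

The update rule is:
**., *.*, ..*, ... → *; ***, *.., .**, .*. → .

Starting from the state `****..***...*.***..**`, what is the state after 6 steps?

*.**.*.*.*.*.*..*.*.*

...*.*..*.**.*..*.*..
.**.*..*.*.**..*.*..*
*.**..*.*.*.*.*.*..*.
**.*.*.*.*.*.*.*..*.*
.**.*.*.*.*.*.*..*.*.
*.**.*.*.*.*.*..*.*.*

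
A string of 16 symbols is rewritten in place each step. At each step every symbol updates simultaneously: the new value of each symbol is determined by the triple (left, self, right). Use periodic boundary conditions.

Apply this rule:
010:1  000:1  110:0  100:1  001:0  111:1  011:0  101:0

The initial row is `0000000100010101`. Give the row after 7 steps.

1100111101101111

step 1: 1111110111010101
step 2: 1111100010010100
step 3: 0111011011010110
step 4: 0010000000010001
step 5: 1011111111011101
step 6: 0001111110001000
step 7: 1100111101101111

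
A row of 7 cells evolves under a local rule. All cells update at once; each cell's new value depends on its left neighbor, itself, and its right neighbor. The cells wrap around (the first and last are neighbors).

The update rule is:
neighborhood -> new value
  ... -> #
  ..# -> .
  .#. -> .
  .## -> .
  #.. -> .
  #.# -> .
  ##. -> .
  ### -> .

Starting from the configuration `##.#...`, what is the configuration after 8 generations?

####...

.....#.
####...
.....#.  (repeats generation 1; period 2)
generation 8: ####...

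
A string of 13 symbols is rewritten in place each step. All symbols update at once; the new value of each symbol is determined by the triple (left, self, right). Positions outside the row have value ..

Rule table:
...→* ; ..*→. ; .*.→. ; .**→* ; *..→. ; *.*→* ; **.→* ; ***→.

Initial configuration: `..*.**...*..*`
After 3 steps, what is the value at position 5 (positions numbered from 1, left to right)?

*..***.*.....
...*.**..****
**..***..*..*
position 5 holds *

*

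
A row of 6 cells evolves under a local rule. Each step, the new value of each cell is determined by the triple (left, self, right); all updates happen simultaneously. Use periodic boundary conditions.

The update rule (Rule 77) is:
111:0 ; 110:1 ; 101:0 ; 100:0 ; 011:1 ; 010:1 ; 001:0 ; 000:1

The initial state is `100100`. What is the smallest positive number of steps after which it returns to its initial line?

100100

1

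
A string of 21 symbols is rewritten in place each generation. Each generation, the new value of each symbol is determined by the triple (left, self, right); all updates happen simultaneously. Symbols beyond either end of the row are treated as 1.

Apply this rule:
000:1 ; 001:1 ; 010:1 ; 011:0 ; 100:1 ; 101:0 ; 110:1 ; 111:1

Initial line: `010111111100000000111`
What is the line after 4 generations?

010011111111111111011
011101111111111111001
001100111111111111110
110111011111111111110

110111011111111111110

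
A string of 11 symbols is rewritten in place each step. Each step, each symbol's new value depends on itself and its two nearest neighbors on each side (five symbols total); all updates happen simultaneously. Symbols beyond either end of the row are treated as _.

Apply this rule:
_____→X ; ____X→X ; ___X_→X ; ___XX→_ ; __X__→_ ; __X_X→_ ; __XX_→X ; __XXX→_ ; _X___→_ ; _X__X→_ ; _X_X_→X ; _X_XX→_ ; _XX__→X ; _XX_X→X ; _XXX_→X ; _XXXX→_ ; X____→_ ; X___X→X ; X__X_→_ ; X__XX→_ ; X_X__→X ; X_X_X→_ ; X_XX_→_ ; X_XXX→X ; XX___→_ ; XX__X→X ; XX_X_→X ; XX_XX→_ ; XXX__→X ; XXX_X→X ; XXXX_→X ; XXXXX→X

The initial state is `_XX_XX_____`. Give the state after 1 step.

_XX__X__XXX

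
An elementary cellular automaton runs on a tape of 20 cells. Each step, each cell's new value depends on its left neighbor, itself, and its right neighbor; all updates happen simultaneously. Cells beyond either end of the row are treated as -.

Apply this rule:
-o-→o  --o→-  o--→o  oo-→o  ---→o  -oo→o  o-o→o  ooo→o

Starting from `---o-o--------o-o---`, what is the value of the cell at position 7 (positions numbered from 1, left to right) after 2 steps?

o

oo-oooooooooo-oooooo
oooooooooooooooooooo
position 7 holds o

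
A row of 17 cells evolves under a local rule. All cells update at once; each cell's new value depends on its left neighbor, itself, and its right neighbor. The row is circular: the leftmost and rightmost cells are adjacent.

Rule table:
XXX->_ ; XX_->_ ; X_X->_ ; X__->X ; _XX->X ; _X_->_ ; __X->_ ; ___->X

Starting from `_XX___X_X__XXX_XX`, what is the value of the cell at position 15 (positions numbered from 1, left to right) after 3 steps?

X

_X_XX____X_X___X_
___X_XXX____XX__X
XX___X__XXX_X_X__
position 15 holds X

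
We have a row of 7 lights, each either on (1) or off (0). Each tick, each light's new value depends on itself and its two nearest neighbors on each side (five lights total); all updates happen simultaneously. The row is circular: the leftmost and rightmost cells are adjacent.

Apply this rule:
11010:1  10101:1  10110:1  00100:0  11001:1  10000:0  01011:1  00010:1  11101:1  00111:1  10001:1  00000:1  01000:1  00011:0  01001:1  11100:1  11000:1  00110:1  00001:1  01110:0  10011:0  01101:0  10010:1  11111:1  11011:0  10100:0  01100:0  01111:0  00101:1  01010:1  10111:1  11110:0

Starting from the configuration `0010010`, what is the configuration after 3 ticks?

1110111

1101101
0101001
1110111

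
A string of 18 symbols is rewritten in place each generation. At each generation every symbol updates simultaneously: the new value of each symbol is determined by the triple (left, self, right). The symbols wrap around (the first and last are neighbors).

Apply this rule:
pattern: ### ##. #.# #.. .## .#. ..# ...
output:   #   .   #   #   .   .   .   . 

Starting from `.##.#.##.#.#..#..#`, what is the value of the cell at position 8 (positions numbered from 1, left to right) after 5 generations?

#

#..#.#..#.#.#..#..
.#..#.#..#.#.#..#.
..#..#.#..#.#.#..#
#..#..#.#..#.#.#..
.#..#..#.#..#.#.#.
position 8 holds #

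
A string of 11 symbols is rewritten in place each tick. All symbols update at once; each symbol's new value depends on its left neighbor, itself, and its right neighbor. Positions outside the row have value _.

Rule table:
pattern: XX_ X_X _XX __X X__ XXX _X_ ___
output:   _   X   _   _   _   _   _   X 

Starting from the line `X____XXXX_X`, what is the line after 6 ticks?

__XX_____X_
X____XXX___
__XX_____XX
X____XXX___  (repeats tick 2; period 2)
tick 6: X____XXX___

X____XXX___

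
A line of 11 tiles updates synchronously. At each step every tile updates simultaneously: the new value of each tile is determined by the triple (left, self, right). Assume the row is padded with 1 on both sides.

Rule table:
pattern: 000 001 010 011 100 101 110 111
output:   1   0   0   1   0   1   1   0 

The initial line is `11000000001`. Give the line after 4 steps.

01011111101
10110000111
11110110100
00011111000

00011111000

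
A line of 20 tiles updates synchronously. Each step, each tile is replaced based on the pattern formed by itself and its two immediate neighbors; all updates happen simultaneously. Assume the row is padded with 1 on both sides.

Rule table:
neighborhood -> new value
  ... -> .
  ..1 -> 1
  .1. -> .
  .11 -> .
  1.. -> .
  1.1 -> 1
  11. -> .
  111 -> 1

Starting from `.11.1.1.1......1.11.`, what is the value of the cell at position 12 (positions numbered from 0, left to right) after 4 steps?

.

1..1.1.1......1.1..1
..1.1.1......1.1..1.
.1.1.1......1.1..1.1
1.1.1......1.1..1.1.
position 12 holds .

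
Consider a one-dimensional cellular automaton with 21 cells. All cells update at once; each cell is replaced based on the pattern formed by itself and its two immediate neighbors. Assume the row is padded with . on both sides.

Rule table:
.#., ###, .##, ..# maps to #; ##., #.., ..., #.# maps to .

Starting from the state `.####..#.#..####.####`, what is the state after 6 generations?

#.#..##..##..##......

####..##.#.####..###.
###..##..#.###..###..
##..##..##.##..###...
#..##..##..#..###....
#.##..##..##.###.....
#.#..##..##..##......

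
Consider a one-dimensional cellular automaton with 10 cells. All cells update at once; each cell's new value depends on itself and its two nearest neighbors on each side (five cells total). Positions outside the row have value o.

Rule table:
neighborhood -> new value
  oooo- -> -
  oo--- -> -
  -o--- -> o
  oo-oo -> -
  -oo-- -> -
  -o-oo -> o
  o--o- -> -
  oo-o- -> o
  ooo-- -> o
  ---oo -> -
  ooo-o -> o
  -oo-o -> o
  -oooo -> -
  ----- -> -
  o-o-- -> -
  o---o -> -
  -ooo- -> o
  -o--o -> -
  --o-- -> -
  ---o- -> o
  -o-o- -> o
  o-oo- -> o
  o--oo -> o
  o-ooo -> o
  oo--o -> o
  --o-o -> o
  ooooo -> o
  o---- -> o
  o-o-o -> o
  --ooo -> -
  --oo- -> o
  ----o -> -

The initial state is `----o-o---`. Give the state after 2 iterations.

iteration 1: -o-ooo-o--
iteration 2: ooooooo--o

ooooooo--o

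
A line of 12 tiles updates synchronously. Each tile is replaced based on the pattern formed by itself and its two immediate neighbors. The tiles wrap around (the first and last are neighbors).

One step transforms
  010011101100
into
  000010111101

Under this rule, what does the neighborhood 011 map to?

1

At position 4 the neighborhood is 011; the next row has 1 there.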